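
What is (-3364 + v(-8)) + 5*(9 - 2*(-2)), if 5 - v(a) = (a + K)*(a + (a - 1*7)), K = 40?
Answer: -2558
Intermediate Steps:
v(a) = 5 - (-7 + 2*a)*(40 + a) (v(a) = 5 - (a + 40)*(a + (a - 1*7)) = 5 - (40 + a)*(a + (a - 7)) = 5 - (40 + a)*(a + (-7 + a)) = 5 - (40 + a)*(-7 + 2*a) = 5 - (-7 + 2*a)*(40 + a))
(-3364 + v(-8)) + 5*(9 - 2*(-2)) = (-3364 + (285 - 73*(-8) - 2*(-8)²)) + 5*(9 - 2*(-2)) = (-3364 + (285 + 584 - 2*64)) + 5*(9 + 4) = (-3364 + (285 + 584 - 128)) + 5*13 = (-3364 + 741) + 65 = -2623 + 65 = -2558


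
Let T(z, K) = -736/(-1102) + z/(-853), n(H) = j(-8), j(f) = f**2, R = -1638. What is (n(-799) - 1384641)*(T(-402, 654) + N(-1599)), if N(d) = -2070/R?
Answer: -142296150355907/42770273 ≈ -3.3270e+6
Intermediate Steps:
n(H) = 64 (n(H) = (-8)**2 = 64)
T(z, K) = 368/551 - z/853 (T(z, K) = -736*(-1/1102) + z*(-1/853) = 368/551 - z/853)
N(d) = 115/91 (N(d) = -2070/(-1638) = -2070*(-1/1638) = 115/91)
(n(-799) - 1384641)*(T(-402, 654) + N(-1599)) = (64 - 1384641)*((368/551 - 1/853*(-402)) + 115/91) = -1384577*((368/551 + 402/853) + 115/91) = -1384577*(535406/470003 + 115/91) = -1384577*102772291/42770273 = -142296150355907/42770273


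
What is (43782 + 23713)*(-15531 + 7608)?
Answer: -534762885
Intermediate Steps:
(43782 + 23713)*(-15531 + 7608) = 67495*(-7923) = -534762885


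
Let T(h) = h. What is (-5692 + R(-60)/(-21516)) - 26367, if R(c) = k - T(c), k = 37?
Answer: -689781541/21516 ≈ -32059.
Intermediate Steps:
R(c) = 37 - c
(-5692 + R(-60)/(-21516)) - 26367 = (-5692 + (37 - 1*(-60))/(-21516)) - 26367 = (-5692 + (37 + 60)*(-1/21516)) - 26367 = (-5692 + 97*(-1/21516)) - 26367 = (-5692 - 97/21516) - 26367 = -122469169/21516 - 26367 = -689781541/21516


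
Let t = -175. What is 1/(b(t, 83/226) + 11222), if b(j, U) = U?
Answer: 226/2536255 ≈ 8.9108e-5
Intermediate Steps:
1/(b(t, 83/226) + 11222) = 1/(83/226 + 11222) = 1/(2536255/226) = 226/2536255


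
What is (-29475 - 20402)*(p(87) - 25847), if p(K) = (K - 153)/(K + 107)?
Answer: 125051215384/97 ≈ 1.2892e+9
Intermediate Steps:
p(K) = (-153 + K)/(107 + K)
(-29475 - 20402)*(p(87) - 25847) = (-29475 - 20402)*((-153 + 87)/(107 + 87) - 25847) = -49877*(-66/194 - 25847) = -49877*((1/194)*(-66) - 25847) = -49877*(-33/97 - 25847) = -49877*(-2507192/97) = 125051215384/97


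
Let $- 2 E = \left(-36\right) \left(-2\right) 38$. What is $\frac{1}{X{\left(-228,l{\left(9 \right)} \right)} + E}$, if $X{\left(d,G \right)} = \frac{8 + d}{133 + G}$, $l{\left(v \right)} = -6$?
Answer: $- \frac{127}{173956} \approx -0.00073007$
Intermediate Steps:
$E = -1368$ ($E = - \frac{\left(-36\right) \left(-2\right) 38}{2} = - \frac{72 \cdot 38}{2} = \left(- \frac{1}{2}\right) 2736 = -1368$)
$X{\left(d,G \right)} = \frac{8 + d}{133 + G}$
$\frac{1}{X{\left(-228,l{\left(9 \right)} \right)} + E} = \frac{1}{\frac{8 - 228}{133 - 6} - 1368} = \frac{1}{\frac{1}{127} \left(-220\right) - 1368} = \frac{1}{- \frac{220}{127} - 1368} = \frac{1}{- \frac{173956}{127}} = - \frac{127}{173956}$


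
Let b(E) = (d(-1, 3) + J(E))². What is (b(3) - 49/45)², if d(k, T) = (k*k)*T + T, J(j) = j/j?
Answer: 4648336/2025 ≈ 2295.5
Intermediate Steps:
J(j) = 1
d(k, T) = T + T*k² (d(k, T) = k²*T + T = T*k² + T = T + T*k²)
b(E) = 49 (b(E) = (3*(1 + (-1)²) + 1)² = (3*(1 + 1) + 1)² = (3*2 + 1)² = (6 + 1)² = 7² = 49)
(b(3) - 49/45)² = (49 - 49/45)² = (2156/45)² = 4648336/2025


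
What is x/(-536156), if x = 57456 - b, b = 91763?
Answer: 34307/536156 ≈ 0.063987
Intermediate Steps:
x = -34307 (x = 57456 - 1*91763 = 57456 - 91763 = -34307)
x/(-536156) = -34307/(-536156) = -34307*(-1/536156) = 34307/536156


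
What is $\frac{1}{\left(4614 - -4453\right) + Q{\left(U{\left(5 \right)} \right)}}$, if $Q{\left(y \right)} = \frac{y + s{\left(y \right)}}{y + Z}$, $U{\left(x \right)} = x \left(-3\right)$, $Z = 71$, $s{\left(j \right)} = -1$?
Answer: $\frac{7}{63467} \approx 0.00011029$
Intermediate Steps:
$U{\left(x \right)} = - 3 x$
$Q{\left(y \right)} = \frac{-1 + y}{71 + y}$ ($Q{\left(y \right)} = \frac{y - 1}{y + 71} = \frac{-1 + y}{71 + y}$)
$\frac{1}{\left(4614 - -4453\right) + Q{\left(U{\left(5 \right)} \right)}} = \frac{1}{\left(4614 - -4453\right) + \frac{-1 - 15}{71 - 15}} = \frac{1}{\left(4614 + 4453\right) + \frac{-1 - 15}{71 - 15}} = \frac{1}{9067 + \frac{1}{56} \left(-16\right)} = \frac{1}{9067 - \frac{2}{7}} = \frac{1}{\frac{63467}{7}} = \frac{7}{63467}$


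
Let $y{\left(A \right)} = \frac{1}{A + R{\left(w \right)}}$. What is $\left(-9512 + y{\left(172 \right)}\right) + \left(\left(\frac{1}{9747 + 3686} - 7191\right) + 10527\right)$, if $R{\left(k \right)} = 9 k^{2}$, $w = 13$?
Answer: $- \frac{140455003018}{22742069} \approx -6176.0$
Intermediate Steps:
$y{\left(A \right)} = \frac{1}{1521 + A}$ ($y{\left(A \right)} = \frac{1}{A + 9 \cdot 13^{2}} = \frac{1}{A + 9 \cdot 169} = \frac{1}{A + 1521} = \frac{1}{1521 + A}$)
$\left(-9512 + y{\left(172 \right)}\right) + \left(\left(\frac{1}{9747 + 3686} - 7191\right) + 10527\right) = \left(-9512 + \frac{1}{1521 + 172}\right) + \left(\left(\frac{1}{9747 + 3686} - 7191\right) + 10527\right) = \left(-9512 + \frac{1}{1693}\right) + \left(\left(\frac{1}{13433} - 7191\right) + 10527\right) = - \frac{16103815}{1693} + \left(- \frac{96596702}{13433} + 10527\right) = - \frac{16103815}{1693} + \frac{44812489}{13433} = - \frac{140455003018}{22742069}$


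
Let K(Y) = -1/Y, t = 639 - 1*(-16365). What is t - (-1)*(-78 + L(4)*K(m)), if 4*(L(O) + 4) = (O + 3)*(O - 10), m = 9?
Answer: 304697/18 ≈ 16928.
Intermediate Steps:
t = 17004 (t = 639 + 16365 = 17004)
L(O) = -4 + (-10 + O)*(3 + O)/4 (L(O) = -4 + ((O + 3)*(O - 10))/4 = -4 + ((3 + O)*(-10 + O))/4 = -4 + ((-10 + O)*(3 + O))/4 = -4 + (-10 + O)*(3 + O)/4)
t - (-1)*(-78 + L(4)*K(m)) = 17004 - (-1)*(-78 + (-23/2 - 7/4*4 + (¼)*4²)*(-1/9)) = 17004 - (-1)*(-78 + (-23/2 - 7 + (¼)*16)*(-1*⅑)) = 17004 - (-1)*(-78 + (-23/2 - 7 + 4)*(-⅑)) = 17004 - (-1)*(-78 - 29/2*(-⅑)) = 17004 - (-1)*(-78 + 29/18) = 17004 - (-1)*(-1375)/18 = 17004 - 1*1375/18 = 17004 - 1375/18 = 304697/18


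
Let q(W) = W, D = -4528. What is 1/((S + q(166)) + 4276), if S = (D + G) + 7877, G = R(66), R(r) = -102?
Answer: 1/7689 ≈ 0.00013006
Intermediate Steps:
G = -102
S = 3247 (S = (-4528 - 102) + 7877 = -4630 + 7877 = 3247)
1/((S + q(166)) + 4276) = 1/((3247 + 166) + 4276) = 1/(3413 + 4276) = 1/7689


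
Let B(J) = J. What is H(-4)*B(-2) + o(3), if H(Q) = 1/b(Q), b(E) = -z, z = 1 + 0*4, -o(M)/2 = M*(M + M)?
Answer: -34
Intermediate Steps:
o(M) = -4*M² (o(M) = -2*M*(M + M) = -2*M*2*M = -4*M²)
z = 1 (z = 1 + 0 = 1)
b(E) = -1 (b(E) = -1*1 = -1)
H(Q) = -1 (H(Q) = 1/(-1) = -1)
H(-4)*B(-2) + o(3) = -1*(-2) - 4*3² = 2 - 4*9 = 2 - 36 = -34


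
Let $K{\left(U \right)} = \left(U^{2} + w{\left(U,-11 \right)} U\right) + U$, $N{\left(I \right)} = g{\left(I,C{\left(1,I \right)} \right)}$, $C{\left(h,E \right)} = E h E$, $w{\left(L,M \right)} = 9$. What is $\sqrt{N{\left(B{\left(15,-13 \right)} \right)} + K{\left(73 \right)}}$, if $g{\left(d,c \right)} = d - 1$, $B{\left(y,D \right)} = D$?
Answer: $\sqrt{6045} \approx 77.75$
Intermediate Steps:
$C{\left(h,E \right)} = h E^{2}$
$g{\left(d,c \right)} = -1 + d$
$N{\left(I \right)} = -1 + I$
$K{\left(U \right)} = U^{2} + 10 U$ ($K{\left(U \right)} = \left(U^{2} + 9 U\right) + U = U^{2} + 10 U$)
$\sqrt{N{\left(B{\left(15,-13 \right)} \right)} + K{\left(73 \right)}} = \sqrt{\left(-1 - 13\right) + 73 \left(10 + 73\right)} = \sqrt{-14 + 73 \cdot 83} = \sqrt{-14 + 6059} = \sqrt{6045}$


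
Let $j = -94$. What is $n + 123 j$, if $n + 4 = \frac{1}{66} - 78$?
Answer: $- \frac{768503}{66} \approx -11644.0$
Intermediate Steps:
$n = - \frac{5411}{66}$ ($n = -4 - \left(78 - \frac{1}{66}\right) = -4 + \left(\frac{1}{66} - 78\right) = -4 - \frac{5147}{66} = - \frac{5411}{66} \approx -81.985$)
$n + 123 j = - \frac{5411}{66} + 123 \left(-94\right) = - \frac{5411}{66} - 11562 = - \frac{768503}{66}$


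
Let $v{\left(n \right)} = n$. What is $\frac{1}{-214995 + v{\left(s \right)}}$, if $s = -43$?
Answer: $- \frac{1}{215038} \approx -4.6503 \cdot 10^{-6}$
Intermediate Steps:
$\frac{1}{-214995 + v{\left(s \right)}} = \frac{1}{-214995 - 43} = \frac{1}{-215038} = - \frac{1}{215038}$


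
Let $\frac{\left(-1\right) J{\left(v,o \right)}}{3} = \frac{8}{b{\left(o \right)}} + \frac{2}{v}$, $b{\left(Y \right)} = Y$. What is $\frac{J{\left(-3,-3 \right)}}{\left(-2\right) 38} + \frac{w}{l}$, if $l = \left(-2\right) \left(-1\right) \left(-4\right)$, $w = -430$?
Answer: $\frac{4075}{76} \approx 53.618$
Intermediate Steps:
$J{\left(v,o \right)} = - \frac{24}{o} - \frac{6}{v}$ ($J{\left(v,o \right)} = - 3 \left(\frac{8}{o} + \frac{2}{v}\right) = - 3 \left(\frac{2}{v} + \frac{8}{o}\right) = - \frac{24}{o} - \frac{6}{v}$)
$l = -8$ ($l = 2 \left(-4\right) = -8$)
$\frac{J{\left(-3,-3 \right)}}{\left(-2\right) 38} + \frac{w}{l} = \frac{- \frac{24}{-3} - \frac{6}{-3}}{\left(-2\right) 38} - \frac{430}{-8} = \frac{\left(-24\right) \left(- \frac{1}{3}\right) - -2}{-76} - - \frac{215}{4} = \left(8 + 2\right) \left(- \frac{1}{76}\right) + \frac{215}{4} = 10 \left(- \frac{1}{76}\right) + \frac{215}{4} = - \frac{5}{38} + \frac{215}{4} = \frac{4075}{76}$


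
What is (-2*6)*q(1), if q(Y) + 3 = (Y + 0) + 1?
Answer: 12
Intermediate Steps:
q(Y) = -2 + Y (q(Y) = -3 + ((Y + 0) + 1) = -3 + (Y + 1) = -3 + (1 + Y) = -2 + Y)
(-2*6)*q(1) = (-2*6)*(-2 + 1) = -12*(-1) = 12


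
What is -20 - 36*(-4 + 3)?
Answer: 16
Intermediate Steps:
-20 - 36*(-4 + 3) = -20 - 36*(-1) = -20 - 6*(-6) = -20 + 36 = 16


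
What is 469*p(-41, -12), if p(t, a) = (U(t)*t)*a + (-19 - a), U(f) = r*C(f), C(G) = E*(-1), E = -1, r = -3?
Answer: -695527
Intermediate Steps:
C(G) = 1 (C(G) = -1*(-1) = 1)
U(f) = -3 (U(f) = -3*1 = -3)
p(t, a) = -19 - a - 3*a*t (p(t, a) = (-3*t)*a + (-19 - a) = -3*a*t + (-19 - a) = -19 - a - 3*a*t)
469*p(-41, -12) = 469*(-19 - 1*(-12) - 3*(-12)*(-41)) = 469*(-19 + 12 - 1476) = 469*(-1483) = -695527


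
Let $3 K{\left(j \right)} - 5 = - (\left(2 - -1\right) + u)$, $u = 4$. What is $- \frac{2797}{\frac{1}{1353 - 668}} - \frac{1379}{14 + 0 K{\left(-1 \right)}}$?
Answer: $- \frac{3832087}{2} \approx -1.916 \cdot 10^{6}$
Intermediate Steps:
$K{\left(j \right)} = - \frac{2}{3}$ ($K{\left(j \right)} = \frac{5}{3} + \frac{\left(-1\right) \left(\left(2 - -1\right) + 4\right)}{3} = \frac{5}{3} + \frac{\left(-1\right) \left(\left(2 + 1\right) + 4\right)}{3} = \frac{5}{3} + \frac{\left(-1\right) \left(3 + 4\right)}{3} = \frac{5}{3} + \frac{\left(-1\right) 7}{3} = \frac{5}{3} + \frac{1}{3} \left(-7\right) = \frac{5}{3} - \frac{7}{3} = - \frac{2}{3}$)
$- \frac{2797}{\frac{1}{1353 - 668}} - \frac{1379}{14 + 0 K{\left(-1 \right)}} = - \frac{2797}{\frac{1}{1353 - 668}} - \frac{1379}{14 + 0 \left(- \frac{2}{3}\right)} = - \frac{2797}{\frac{1}{685}} - \frac{1379}{14 + 0} = - 2797 \frac{1}{\frac{1}{685}} - \frac{1379}{14} = \left(-2797\right) 685 - \frac{197}{2} = -1915945 - \frac{197}{2} = - \frac{3832087}{2}$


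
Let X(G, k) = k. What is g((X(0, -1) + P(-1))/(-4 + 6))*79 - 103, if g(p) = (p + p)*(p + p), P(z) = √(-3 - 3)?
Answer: -498 - 158*I*√6 ≈ -498.0 - 387.02*I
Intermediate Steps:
P(z) = I*√6 (P(z) = √(-6) = I*√6)
g(p) = 4*p² (g(p) = (2*p)*(2*p) = 4*p²)
g((X(0, -1) + P(-1))/(-4 + 6))*79 - 103 = (4*((-1 + I*√6)/(-4 + 6))²)*79 - 103 = (4*((-1 + I*√6)/2)²)*79 - 103 = (4*((-1 + I*√6)*(½))²)*79 - 103 = (4*(-½ + I*√6/2)²)*79 - 103 = 316*(-½ + I*√6/2)² - 103 = -103 + 316*(-½ + I*√6/2)²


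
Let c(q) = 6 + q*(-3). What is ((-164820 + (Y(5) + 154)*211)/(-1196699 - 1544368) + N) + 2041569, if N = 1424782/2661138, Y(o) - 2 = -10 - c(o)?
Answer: 827329917481312291/405242086347 ≈ 2.0416e+6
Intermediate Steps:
c(q) = 6 - 3*q
Y(o) = -14 + 3*o (Y(o) = 2 + (-10 - (6 - 3*o)) = 2 + (-10 + (-6 + 3*o)) = 2 + (-16 + 3*o) = -14 + 3*o)
N = 712391/1330569 (N = 1424782*(1/2661138) = 712391/1330569 ≈ 0.53540)
((-164820 + (Y(5) + 154)*211)/(-1196699 - 1544368) + N) + 2041569 = ((-164820 + ((-14 + 3*5) + 154)*211)/(-1196699 - 1544368) + 712391/1330569) + 2041569 = ((-164820 + ((-14 + 15) + 154)*211)/(-2741067) + 712391/1330569) + 2041569 = ((-164820 + (1 + 154)*211)*(-1/2741067) + 712391/1330569) + 2041569 = ((-164820 + 155*211)*(-1/2741067) + 712391/1330569) + 2041569 = ((-164820 + 32705)*(-1/2741067) + 712391/1330569) + 2041569 = (-132115*(-1/2741067) + 712391/1330569) + 2041569 = (132115/2741067 + 712391/1330569) + 2041569 = 236499953848/405242086347 + 2041569 = 827329917481312291/405242086347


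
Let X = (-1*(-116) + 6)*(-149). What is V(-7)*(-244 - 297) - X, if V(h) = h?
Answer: 21965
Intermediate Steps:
X = -18178 (X = (116 + 6)*(-149) = 122*(-149) = -18178)
V(-7)*(-244 - 297) - X = -7*(-244 - 297) - 1*(-18178) = -7*(-541) + 18178 = 3787 + 18178 = 21965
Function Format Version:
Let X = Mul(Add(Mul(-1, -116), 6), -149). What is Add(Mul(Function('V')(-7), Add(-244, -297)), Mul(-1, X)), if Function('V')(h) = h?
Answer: 21965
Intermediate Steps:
X = -18178 (X = Mul(Add(116, 6), -149) = Mul(122, -149) = -18178)
Add(Mul(Function('V')(-7), Add(-244, -297)), Mul(-1, X)) = Add(Mul(-7, Add(-244, -297)), Mul(-1, -18178)) = Add(Mul(-7, -541), 18178) = Add(3787, 18178) = 21965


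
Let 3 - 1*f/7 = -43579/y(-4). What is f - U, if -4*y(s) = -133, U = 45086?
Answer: -681919/19 ≈ -35891.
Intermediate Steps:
y(s) = 133/4 (y(s) = -¼*(-133) = 133/4)
f = 174715/19 (f = 21 - (-305053)/133/4 = 21 - (-305053)*4/133 = 21 - 7*(-174316/133) = 21 + 174316/19 = 174715/19 ≈ 9195.5)
f - U = 174715/19 - 1*45086 = 174715/19 - 45086 = -681919/19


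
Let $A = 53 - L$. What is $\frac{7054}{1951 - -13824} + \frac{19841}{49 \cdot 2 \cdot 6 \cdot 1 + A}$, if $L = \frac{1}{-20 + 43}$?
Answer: $\frac{7302800893}{232555050} \approx 31.402$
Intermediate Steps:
$L = \frac{1}{23} \approx 0.043478$
$A = \frac{1218}{23}$ ($A = 53 - \frac{1}{23} = \frac{1218}{23} \approx 52.957$)
$\frac{7054}{1951 - -13824} + \frac{19841}{49 \cdot 2 \cdot 6 \cdot 1 + A} = \frac{7054}{1951 - -13824} + \frac{19841}{49 \cdot 2 \cdot 6 \cdot 1 + \frac{1218}{23}} = \frac{7054}{1951 + 13824} + \frac{19841}{49 \cdot 12 \cdot 1 + \frac{1218}{23}} = \frac{7054}{15775} + \frac{19841}{49 \cdot 12 + \frac{1218}{23}} = 7054 \cdot \frac{1}{15775} + \frac{19841}{588 + \frac{1218}{23}} = \frac{7054}{15775} + \frac{19841}{\frac{14742}{23}} = \frac{7054}{15775} + 19841 \cdot \frac{23}{14742} = \frac{7054}{15775} + \frac{456343}{14742} = \frac{7302800893}{232555050}$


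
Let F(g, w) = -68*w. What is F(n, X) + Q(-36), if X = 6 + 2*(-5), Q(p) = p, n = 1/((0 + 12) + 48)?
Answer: 236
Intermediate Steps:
n = 1/60 (n = 1/(12 + 48) = 1/60 ≈ 0.016667)
X = -4 (X = 6 - 10 = -4)
F(n, X) + Q(-36) = -68*(-4) - 36 = 272 - 36 = 236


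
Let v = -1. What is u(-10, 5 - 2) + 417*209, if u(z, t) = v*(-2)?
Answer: 87155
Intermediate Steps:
u(z, t) = 2 (u(z, t) = -1*(-2) = 2)
u(-10, 5 - 2) + 417*209 = 2 + 417*209 = 2 + 87153 = 87155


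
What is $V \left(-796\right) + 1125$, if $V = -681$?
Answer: $543201$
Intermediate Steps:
$V \left(-796\right) + 1125 = \left(-681\right) \left(-796\right) + 1125 = 542076 + 1125 = 543201$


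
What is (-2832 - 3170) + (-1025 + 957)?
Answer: -6070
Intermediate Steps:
(-2832 - 3170) + (-1025 + 957) = -6002 - 68 = -6070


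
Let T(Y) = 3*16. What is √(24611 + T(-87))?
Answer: √24659 ≈ 157.03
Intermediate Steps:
T(Y) = 48
√(24611 + T(-87)) = √(24611 + 48) = √24659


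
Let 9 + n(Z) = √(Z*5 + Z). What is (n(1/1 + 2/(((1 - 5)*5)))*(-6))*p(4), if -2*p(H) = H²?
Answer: -432 + 144*√15/5 ≈ -320.46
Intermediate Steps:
p(H) = -H²/2
n(Z) = -9 + √6*√Z (n(Z) = -9 + √(Z*5 + Z) = -9 + √(5*Z + Z) = -9 + √(6*Z) = -9 + √6*√Z)
(n(1/1 + 2/(((1 - 5)*5)))*(-6))*p(4) = ((-9 + √6*√(1/1 + 2/(((1 - 5)*5))))*(-6))*(-½*4²) = ((-9 + √6*√(1*1 + 2/((-4*5))))*(-6))*(-½*16) = ((-9 + √6*√(1 + 2/(-20)))*(-6))*(-8) = ((-9 + √6*√(1 + 2*(-1/20)))*(-6))*(-8) = ((-9 + √6*√(1 - ⅒))*(-6))*(-8) = ((-9 + √6*√(9/10))*(-6))*(-8) = ((-9 + √6*(3*√10/10))*(-6))*(-8) = ((-9 + 3*√15/5)*(-6))*(-8) = (54 - 18*√15/5)*(-8) = -432 + 144*√15/5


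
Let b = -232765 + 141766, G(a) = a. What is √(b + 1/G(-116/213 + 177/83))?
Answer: 8*I*√1120550133486/28073 ≈ 301.66*I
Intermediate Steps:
b = -90999
√(b + 1/G(-116/213 + 177/83)) = √(-90999 + 1/(-116/213 + 177/83)) = √(-90999 + 1/(28073/17679)) = √(-90999 + 17679/28073) = √(-2554597248/28073) = 8*I*√1120550133486/28073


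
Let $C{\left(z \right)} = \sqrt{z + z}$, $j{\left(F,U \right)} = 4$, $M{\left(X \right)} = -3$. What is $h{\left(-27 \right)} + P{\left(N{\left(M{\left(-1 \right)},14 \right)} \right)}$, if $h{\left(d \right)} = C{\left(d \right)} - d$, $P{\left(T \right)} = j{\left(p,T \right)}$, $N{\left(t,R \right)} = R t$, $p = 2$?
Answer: $31 + 3 i \sqrt{6} \approx 31.0 + 7.3485 i$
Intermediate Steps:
$P{\left(T \right)} = 4$
$C{\left(z \right)} = \sqrt{2} \sqrt{z}$ ($C{\left(z \right)} = \sqrt{2 z} = \sqrt{2} \sqrt{z}$)
$h{\left(d \right)} = - d + \sqrt{2} \sqrt{d}$ ($h{\left(d \right)} = \sqrt{2} \sqrt{d} - d = - d + \sqrt{2} \sqrt{d}$)
$h{\left(-27 \right)} + P{\left(N{\left(M{\left(-1 \right)},14 \right)} \right)} = \left(\left(-1\right) \left(-27\right) + \sqrt{2} \sqrt{-27}\right) + 4 = \left(27 + \sqrt{2} \cdot 3 i \sqrt{3}\right) + 4 = \left(27 + 3 i \sqrt{6}\right) + 4 = 31 + 3 i \sqrt{6}$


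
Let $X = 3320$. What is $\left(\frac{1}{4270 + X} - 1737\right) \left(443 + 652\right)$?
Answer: $- \frac{962419517}{506} \approx -1.902 \cdot 10^{6}$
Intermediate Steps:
$\left(\frac{1}{4270 + X} - 1737\right) \left(443 + 652\right) = \left(\frac{1}{4270 + 3320} - 1737\right) \left(443 + 652\right) = \left(\frac{1}{7590} - 1737\right) 1095 = \left(- \frac{13183829}{7590}\right) 1095 = - \frac{962419517}{506}$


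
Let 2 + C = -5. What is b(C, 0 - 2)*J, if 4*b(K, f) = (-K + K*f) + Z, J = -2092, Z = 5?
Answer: -13598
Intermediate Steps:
C = -7 (C = -2 - 5 = -7)
b(K, f) = 5/4 - K/4 + K*f/4 (b(K, f) = ((-K + K*f) + 5)/4 = (5 - K + K*f)/4 = 5/4 - K/4 + K*f/4)
b(C, 0 - 2)*J = (5/4 - 1/4*(-7) + (1/4)*(-7)*(0 - 2))*(-2092) = (5/4 + 7/4 + (1/4)*(-7)*(-2))*(-2092) = (5/4 + 7/4 + 7/2)*(-2092) = (13/2)*(-2092) = -13598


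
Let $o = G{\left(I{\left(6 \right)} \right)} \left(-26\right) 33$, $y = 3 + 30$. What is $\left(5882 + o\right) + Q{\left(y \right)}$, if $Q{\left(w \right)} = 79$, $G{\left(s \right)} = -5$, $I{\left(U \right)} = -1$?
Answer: $10251$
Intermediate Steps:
$y = 33$
$o = 4290$ ($o = \left(-5\right) \left(-26\right) 33 = 130 \cdot 33 = 4290$)
$\left(5882 + o\right) + Q{\left(y \right)} = \left(5882 + 4290\right) + 79 = 10172 + 79 = 10251$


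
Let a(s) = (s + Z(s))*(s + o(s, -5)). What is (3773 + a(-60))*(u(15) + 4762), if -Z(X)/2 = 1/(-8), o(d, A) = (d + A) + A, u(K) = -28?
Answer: 54632727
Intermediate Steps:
o(d, A) = d + 2*A (o(d, A) = (A + d) + A = d + 2*A)
Z(X) = ¼ (Z(X) = -2/(-8) = -2*(-⅛) = ¼)
a(s) = (-10 + 2*s)*(¼ + s) (a(s) = (s + ¼)*(s + (s + 2*(-5))) = (¼ + s)*(s + (s - 10)) = (¼ + s)*(s + (-10 + s)) = (¼ + s)*(-10 + 2*s) = (-10 + 2*s)*(¼ + s))
(3773 + a(-60))*(u(15) + 4762) = (3773 + (-5/2 + 2*(-60)² - 19/2*(-60)))*(-28 + 4762) = (3773 + (-5/2 + 2*3600 + 570))*4734 = (3773 + (-5/2 + 7200 + 570))*4734 = (3773 + 15535/2)*4734 = (23081/2)*4734 = 54632727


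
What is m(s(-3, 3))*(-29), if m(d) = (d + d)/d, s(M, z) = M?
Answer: -58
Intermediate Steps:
m(d) = 2 (m(d) = (2*d)/d = 2)
m(s(-3, 3))*(-29) = 2*(-29) = -58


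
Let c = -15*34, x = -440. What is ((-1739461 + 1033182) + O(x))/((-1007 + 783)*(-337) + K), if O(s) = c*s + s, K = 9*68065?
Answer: -482319/688073 ≈ -0.70097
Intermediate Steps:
c = -510
K = 612585
O(s) = -509*s (O(s) = -510*s + s = -509*s)
((-1739461 + 1033182) + O(x))/((-1007 + 783)*(-337) + K) = ((-1739461 + 1033182) - 509*(-440))/((-1007 + 783)*(-337) + 612585) = (-706279 + 223960)/(-224*(-337) + 612585) = -482319/(75488 + 612585) = -482319/688073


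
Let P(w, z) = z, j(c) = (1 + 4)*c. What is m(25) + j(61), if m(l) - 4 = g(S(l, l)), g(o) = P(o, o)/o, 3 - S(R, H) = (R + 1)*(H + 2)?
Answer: 310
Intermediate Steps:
j(c) = 5*c
S(R, H) = 3 - (1 + R)*(2 + H) (S(R, H) = 3 - (R + 1)*(H + 2) = 3 - (1 + R)*(2 + H))
g(o) = 1 (g(o) = o/o = 1)
m(l) = 5 (m(l) = 4 + 1 = 5)
m(25) + j(61) = 5 + 5*61 = 5 + 305 = 310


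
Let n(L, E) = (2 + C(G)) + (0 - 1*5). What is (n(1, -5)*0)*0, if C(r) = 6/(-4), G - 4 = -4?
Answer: 0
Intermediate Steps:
G = 0 (G = 4 - 4 = 0)
C(r) = -3/2 (C(r) = 6*(-1/4) = -3/2)
n(L, E) = -9/2 (n(L, E) = (2 - 3/2) + (0 - 1*5) = 1/2 + (0 - 5) = 1/2 - 5 = -9/2)
(n(1, -5)*0)*0 = -9/2*0*0 = 0*0 = 0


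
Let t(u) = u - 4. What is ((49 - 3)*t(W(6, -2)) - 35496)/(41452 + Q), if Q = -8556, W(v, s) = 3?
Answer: -17771/16448 ≈ -1.0804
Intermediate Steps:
t(u) = -4 + u
((49 - 3)*t(W(6, -2)) - 35496)/(41452 + Q) = ((49 - 3)*(-4 + 3) - 35496)/(41452 - 8556) = (46*(-1) - 35496)/32896 = (-46 - 35496)*(1/32896) = -35542*1/32896 = -17771/16448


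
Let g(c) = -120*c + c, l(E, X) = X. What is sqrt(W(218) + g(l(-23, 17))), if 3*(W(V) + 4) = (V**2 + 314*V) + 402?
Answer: sqrt(330891)/3 ≈ 191.74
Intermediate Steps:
g(c) = -119*c
W(V) = 130 + V**2/3 + 314*V/3 (W(V) = -4 + ((V**2 + 314*V) + 402)/3 = -4 + (402 + V**2 + 314*V)/3 = -4 + (134 + V**2/3 + 314*V/3) = 130 + V**2/3 + 314*V/3)
sqrt(W(218) + g(l(-23, 17))) = sqrt((130 + (1/3)*218**2 + (314/3)*218) - 119*17) = sqrt((130 + (1/3)*47524 + 68452/3) - 2023) = sqrt((130 + 47524/3 + 68452/3) - 2023) = sqrt(116366/3 - 2023) = sqrt(110297/3) = sqrt(330891)/3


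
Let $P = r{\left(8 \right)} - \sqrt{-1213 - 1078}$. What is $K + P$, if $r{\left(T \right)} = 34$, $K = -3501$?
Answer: $-3467 - i \sqrt{2291} \approx -3467.0 - 47.864 i$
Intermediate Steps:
$P = 34 - i \sqrt{2291}$ ($P = 34 - \sqrt{-1213 - 1078} = 34 - \sqrt{-2291} = 34 - i \sqrt{2291} \approx 34.0 - 47.864 i$)
$K + P = -3501 + \left(34 - i \sqrt{2291}\right) = -3467 - i \sqrt{2291}$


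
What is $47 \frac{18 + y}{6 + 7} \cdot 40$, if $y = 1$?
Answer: $\frac{35720}{13} \approx 2747.7$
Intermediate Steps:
$47 \frac{18 + y}{6 + 7} \cdot 40 = 47 \frac{18 + 1}{6 + 7} \cdot 40 = 47 \cdot \frac{19}{13} \cdot 40 = \frac{893}{13} \cdot 40 = \frac{35720}{13}$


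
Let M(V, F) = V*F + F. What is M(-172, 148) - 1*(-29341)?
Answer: 4033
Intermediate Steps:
M(V, F) = F + F*V (M(V, F) = F*V + F = F + F*V)
M(-172, 148) - 1*(-29341) = 148*(1 - 172) - 1*(-29341) = 148*(-171) + 29341 = -25308 + 29341 = 4033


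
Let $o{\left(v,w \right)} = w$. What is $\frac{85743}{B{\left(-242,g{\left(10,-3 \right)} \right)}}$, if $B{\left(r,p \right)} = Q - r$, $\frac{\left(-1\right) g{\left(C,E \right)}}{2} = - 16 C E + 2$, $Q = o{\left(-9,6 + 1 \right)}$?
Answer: $\frac{28581}{83} \approx 344.35$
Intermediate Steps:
$Q = 7$ ($Q = 6 + 1 = 7$)
$g{\left(C,E \right)} = -4 + 32 C E$ ($g{\left(C,E \right)} = - 2 \left(- 16 C E + 2\right) = - 2 \left(2 - 16 C E\right) = -4 + 32 C E$)
$B{\left(r,p \right)} = 7 - r$
$\frac{85743}{B{\left(-242,g{\left(10,-3 \right)} \right)}} = \frac{85743}{7 - -242} = \frac{85743}{7 + 242} = \frac{85743}{249} = 85743 \cdot \frac{1}{249} = \frac{28581}{83}$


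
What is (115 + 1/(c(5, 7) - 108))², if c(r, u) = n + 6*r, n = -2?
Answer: 84621601/6400 ≈ 13222.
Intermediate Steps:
c(r, u) = -2 + 6*r
(115 + 1/(c(5, 7) - 108))² = (115 + 1/((-2 + 6*5) - 108))² = (115 + 1/((-2 + 30) - 108))² = (115 + 1/(28 - 108))² = (115 + 1/(-80))² = (115 - 1/80)² = (9199/80)² = 84621601/6400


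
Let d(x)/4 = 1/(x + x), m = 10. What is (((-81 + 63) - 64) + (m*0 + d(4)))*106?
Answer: -8639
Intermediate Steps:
d(x) = 2/x (d(x) = 4/(x + x) = 4/((2*x)) = 4*(1/(2*x)) = 2/x)
(((-81 + 63) - 64) + (m*0 + d(4)))*106 = (((-81 + 63) - 64) + (10*0 + 2/4))*106 = ((-18 - 64) + (0 + 2*(¼)))*106 = (-82 + (0 + ½))*106 = (-82 + ½)*106 = -163/2*106 = -8639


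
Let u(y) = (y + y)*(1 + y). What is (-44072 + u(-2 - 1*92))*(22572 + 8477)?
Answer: -825530812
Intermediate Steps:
u(y) = 2*y*(1 + y) (u(y) = (2*y)*(1 + y) = 2*y*(1 + y))
(-44072 + u(-2 - 1*92))*(22572 + 8477) = (-44072 + 2*(-2 - 1*92)*(1 + (-2 - 1*92)))*(22572 + 8477) = (-44072 + 2*(-2 - 92)*(1 + (-2 - 92)))*31049 = (-44072 + 2*(-94)*(1 - 94))*31049 = (-44072 + 2*(-94)*(-93))*31049 = (-44072 + 17484)*31049 = -26588*31049 = -825530812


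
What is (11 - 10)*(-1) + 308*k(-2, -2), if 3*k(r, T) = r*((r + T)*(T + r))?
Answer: -9859/3 ≈ -3286.3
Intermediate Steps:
k(r, T) = r*(T + r)**2/3 (k(r, T) = (r*((r + T)*(T + r)))/3 = (r*((T + r)*(T + r)))/3 = (r*(T + r)**2)/3 = r*(T + r)**2/3)
(11 - 10)*(-1) + 308*k(-2, -2) = (11 - 10)*(-1) + 308*((1/3)*(-2)*(-2 - 2)**2) = 1*(-1) + 308*((1/3)*(-2)*(-4)**2) = -1 + 308*((1/3)*(-2)*16) = -1 + 308*(-32/3) = -1 - 9856/3 = -9859/3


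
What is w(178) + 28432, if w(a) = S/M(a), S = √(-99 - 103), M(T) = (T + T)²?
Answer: 28432 + I*√202/126736 ≈ 28432.0 + 0.00011214*I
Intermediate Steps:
M(T) = 4*T² (M(T) = (2*T)² = 4*T²)
S = I*√202 (S = √(-202) = I*√202 ≈ 14.213*I)
w(a) = I*√202/(4*a²) (w(a) = (I*√202)/((4*a²)) = (I*√202)*(1/(4*a²)) = I*√202/(4*a²))
w(178) + 28432 = (¼)*I*√202/178² + 28432 = (¼)*I*√202*(1/31684) + 28432 = I*√202/126736 + 28432 = 28432 + I*√202/126736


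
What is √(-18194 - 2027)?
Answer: I*√20221 ≈ 142.2*I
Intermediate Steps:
√(-18194 - 2027) = √(-20221) = I*√20221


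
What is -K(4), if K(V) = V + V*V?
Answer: -20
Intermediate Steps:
K(V) = V + V²
-K(4) = -4*(1 + 4) = -4*5 = -1*20 = -20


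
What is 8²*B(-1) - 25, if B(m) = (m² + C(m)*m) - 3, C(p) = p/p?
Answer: -217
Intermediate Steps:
C(p) = 1
B(m) = -3 + m + m² (B(m) = (m² + 1*m) - 3 = (m² + m) - 3 = (m + m²) - 3 = -3 + m + m²)
8²*B(-1) - 25 = 8²*(-3 - 1 + (-1)²) - 25 = 64*(-3 - 1 + 1) - 25 = 64*(-3) - 25 = -192 - 25 = -217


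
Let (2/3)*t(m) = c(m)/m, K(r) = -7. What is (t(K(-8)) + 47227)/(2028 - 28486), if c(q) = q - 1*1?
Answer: -330601/185206 ≈ -1.7850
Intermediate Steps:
c(q) = -1 + q (c(q) = q - 1 = -1 + q)
t(m) = 3*(-1 + m)/(2*m) (t(m) = 3*((-1 + m)/m)/2 = 3*(-1 + m)/(2*m))
(t(K(-8)) + 47227)/(2028 - 28486) = ((3/2)*(-1 - 7)/(-7) + 47227)/(2028 - 28486) = ((3/2)*(-⅐)*(-8) + 47227)/(-26458) = (12/7 + 47227)*(-1/26458) = (330601/7)*(-1/26458) = -330601/185206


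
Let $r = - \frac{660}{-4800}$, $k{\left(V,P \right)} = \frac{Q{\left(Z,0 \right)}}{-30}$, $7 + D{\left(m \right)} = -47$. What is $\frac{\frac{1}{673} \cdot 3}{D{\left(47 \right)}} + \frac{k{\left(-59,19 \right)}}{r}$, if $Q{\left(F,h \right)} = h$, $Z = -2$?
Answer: $- \frac{1}{12114} \approx -8.2549 \cdot 10^{-5}$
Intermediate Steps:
$D{\left(m \right)} = -54$ ($D{\left(m \right)} = -7 - 47 = -54$)
$k{\left(V,P \right)} = 0$ ($k{\left(V,P \right)} = \frac{0}{-30} = 0 \left(- \frac{1}{30}\right) = 0$)
$r = \frac{11}{80}$ ($r = \left(-660\right) \left(- \frac{1}{4800}\right) = \frac{11}{80} \approx 0.1375$)
$\frac{\frac{1}{673} \cdot 3}{D{\left(47 \right)}} + \frac{k{\left(-59,19 \right)}}{r} = \frac{\frac{1}{673} \cdot 3}{-54} + \frac{0}{\frac{11}{80}} = \frac{1}{673} \cdot 3 \left(- \frac{1}{54}\right) + 0 \cdot \frac{80}{11} = \frac{3}{673} \left(- \frac{1}{54}\right) + 0 = - \frac{1}{12114} + 0 = - \frac{1}{12114}$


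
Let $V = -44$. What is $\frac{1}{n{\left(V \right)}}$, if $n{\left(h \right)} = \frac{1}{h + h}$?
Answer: $-88$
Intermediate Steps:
$n{\left(h \right)} = \frac{1}{2 h}$
$\frac{1}{n{\left(V \right)}} = \frac{1}{\frac{1}{2} \frac{1}{-44}} = \frac{1}{\frac{1}{2} \left(- \frac{1}{44}\right)} = \frac{1}{- \frac{1}{88}} = -88$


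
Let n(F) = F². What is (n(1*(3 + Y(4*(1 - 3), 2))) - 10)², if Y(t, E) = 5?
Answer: 2916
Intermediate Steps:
(n(1*(3 + Y(4*(1 - 3), 2))) - 10)² = ((1*(3 + 5))² - 10)² = ((1*8)² - 10)² = (8² - 10)² = (64 - 10)² = 54² = 2916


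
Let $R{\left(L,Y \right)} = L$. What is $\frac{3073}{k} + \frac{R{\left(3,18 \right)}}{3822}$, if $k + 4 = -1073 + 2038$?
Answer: $\frac{3915963}{1224314} \approx 3.1985$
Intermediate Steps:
$k = 961$ ($k = -4 + \left(-1073 + 2038\right) = -4 + 965 = 961$)
$\frac{3073}{k} + \frac{R{\left(3,18 \right)}}{3822} = \frac{3073}{961} + \frac{3}{3822} = 3073 \cdot \frac{1}{961} + 3 \cdot \frac{1}{3822} = \frac{3073}{961} + \frac{1}{1274} = \frac{3915963}{1224314}$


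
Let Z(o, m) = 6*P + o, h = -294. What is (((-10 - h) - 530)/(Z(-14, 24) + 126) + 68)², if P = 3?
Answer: 18464209/4225 ≈ 4370.2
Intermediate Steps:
Z(o, m) = 18 + o (Z(o, m) = 6*3 + o = 18 + o)
(((-10 - h) - 530)/(Z(-14, 24) + 126) + 68)² = (((-10 - 1*(-294)) - 530)/((18 - 14) + 126) + 68)² = (((-10 + 294) - 530)/(4 + 126) + 68)² = ((284 - 530)/130 + 68)² = (-246*1/130 + 68)² = (-123/65 + 68)² = (4297/65)² = 18464209/4225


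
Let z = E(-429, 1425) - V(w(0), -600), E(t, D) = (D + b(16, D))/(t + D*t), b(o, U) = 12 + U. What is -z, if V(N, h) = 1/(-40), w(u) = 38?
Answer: -82879/4078360 ≈ -0.020322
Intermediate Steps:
V(N, h) = -1/40
E(t, D) = (12 + 2*D)/(t + D*t) (E(t, D) = (D + (12 + D))/(t + D*t) = (12 + 2*D)/(t + D*t))
z = 82879/4078360 (z = 2*(6 + 1425)/(-429*(1 + 1425)) - 1*(-1/40) = 2*(-1/429)*1431/1426 + 1/40 = 2*(-1/429)*(1/1426)*1431 + 1/40 = -477/101959 + 1/40 = 82879/4078360 ≈ 0.020322)
-z = -1*82879/4078360 = -82879/4078360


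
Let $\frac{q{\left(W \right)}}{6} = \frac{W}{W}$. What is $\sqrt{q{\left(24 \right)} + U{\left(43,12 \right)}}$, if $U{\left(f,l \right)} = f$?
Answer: $7$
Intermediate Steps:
$q{\left(W \right)} = 6$ ($q{\left(W \right)} = 6 \frac{W}{W} = 6 \cdot 1 = 6$)
$\sqrt{q{\left(24 \right)} + U{\left(43,12 \right)}} = \sqrt{6 + 43} = \sqrt{49} = 7$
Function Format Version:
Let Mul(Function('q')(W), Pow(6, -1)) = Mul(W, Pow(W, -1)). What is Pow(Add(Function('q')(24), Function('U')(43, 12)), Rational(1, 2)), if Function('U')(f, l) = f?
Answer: 7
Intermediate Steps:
Function('q')(W) = 6 (Function('q')(W) = Mul(6, Mul(W, Pow(W, -1))) = Mul(6, 1) = 6)
Pow(Add(Function('q')(24), Function('U')(43, 12)), Rational(1, 2)) = Pow(Add(6, 43), Rational(1, 2)) = Pow(49, Rational(1, 2)) = 7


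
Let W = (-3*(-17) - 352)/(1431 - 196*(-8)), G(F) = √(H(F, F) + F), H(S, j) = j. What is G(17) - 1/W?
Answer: 2999/301 + √34 ≈ 15.794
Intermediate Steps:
G(F) = √2*√F (G(F) = √(F + F) = √(2*F) = √2*√F)
W = -301/2999 (W = (51 - 352)/(1431 + 1568) = -301/2999 ≈ -0.10037)
G(17) - 1/W = √2*√17 - 1/(-301/2999) = √34 - 1*(-2999/301) = √34 + 2999/301 = 2999/301 + √34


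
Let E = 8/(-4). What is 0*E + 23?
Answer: 23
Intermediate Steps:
E = -2 (E = 8*(-¼) = -2)
0*E + 23 = 0*(-2) + 23 = 0 + 23 = 23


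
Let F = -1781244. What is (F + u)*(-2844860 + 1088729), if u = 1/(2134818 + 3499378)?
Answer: 17624316151603584813/5634196 ≈ 3.1281e+12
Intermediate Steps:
u = 1/5634196 ≈ 1.7749e-7
(F + u)*(-2844860 + 1088729) = (-1781244 + 1/5634196)*(-2844860 + 1088729) = -10035877819823/5634196*(-1756131) = 17624316151603584813/5634196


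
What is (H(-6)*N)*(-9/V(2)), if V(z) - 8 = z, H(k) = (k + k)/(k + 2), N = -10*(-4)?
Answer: -108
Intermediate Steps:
N = 40
H(k) = 2*k/(2 + k) (H(k) = (2*k)/(2 + k) = 2*k/(2 + k))
V(z) = 8 + z
(H(-6)*N)*(-9/V(2)) = ((2*(-6)/(2 - 6))*40)*(-9/(8 + 2)) = ((2*(-6)/(-4))*40)*(-9/10) = ((2*(-6)*(-¼))*40)*(-9*⅒) = (3*40)*(-9/10) = 120*(-9/10) = -108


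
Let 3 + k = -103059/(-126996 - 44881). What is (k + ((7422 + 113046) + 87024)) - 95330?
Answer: 19277655502/171877 ≈ 1.1216e+5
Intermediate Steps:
k = -412572/171877 (k = -3 - 103059/(-126996 - 44881) = -3 - 103059/(-171877) = -3 - 103059*(-1/171877) = -3 + 103059/171877 = -412572/171877 ≈ -2.4004)
(k + ((7422 + 113046) + 87024)) - 95330 = (-412572/171877 + ((7422 + 113046) + 87024)) - 95330 = (-412572/171877 + (120468 + 87024)) - 95330 = (-412572/171877 + 207492) - 95330 = 35662689912/171877 - 95330 = 19277655502/171877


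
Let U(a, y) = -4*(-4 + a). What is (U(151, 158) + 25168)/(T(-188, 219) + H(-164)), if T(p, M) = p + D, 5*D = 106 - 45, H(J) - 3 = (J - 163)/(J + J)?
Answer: -40311200/281757 ≈ -143.07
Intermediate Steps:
U(a, y) = 16 - 4*a
H(J) = 3 + (-163 + J)/(2*J) (H(J) = 3 + (J - 163)/(J + J) = 3 + (-163 + J)/((2*J)) = 3 + (-163 + J)*(1/(2*J)) = 3 + (-163 + J)/(2*J))
D = 61/5 (D = (106 - 45)/5 = (⅕)*61 = 61/5 ≈ 12.200)
T(p, M) = 61/5 + p (T(p, M) = p + 61/5 = 61/5 + p)
(U(151, 158) + 25168)/(T(-188, 219) + H(-164)) = ((16 - 4*151) + 25168)/((61/5 - 188) + (½)*(-163 + 7*(-164))/(-164)) = ((16 - 604) + 25168)/(-879/5 + (½)*(-1/164)*(-163 - 1148)) = (-588 + 25168)/(-879/5 + (½)*(-1/164)*(-1311)) = 24580/(-879/5 + 1311/328) = 24580/(-281757/1640) = 24580*(-1640/281757) = -40311200/281757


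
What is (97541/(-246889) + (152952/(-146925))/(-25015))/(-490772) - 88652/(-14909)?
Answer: 13159672038419116365244241/2213120108533203862930500 ≈ 5.9462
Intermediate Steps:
(97541/(-246889) + (152952/(-146925))/(-25015))/(-490772) - 88652/(-14909) = (97541*(-1/246889) + (152952*(-1/146925))*(-1/25015))*(-1/490772) - 88652*(-1/14909) = (-97541/246889 - 50984/48975*(-1/25015))*(-1/490772) + 88652/14909 = (-97541/246889 + 50984/1225109625)*(-1/490772) + 88652/14909 = -119485830543349/302466090206625*(-1/490772) + 88652/14909 = 119485830543349/148441888022885764500 + 88652/14909 = 13159672038419116365244241/2213120108533203862930500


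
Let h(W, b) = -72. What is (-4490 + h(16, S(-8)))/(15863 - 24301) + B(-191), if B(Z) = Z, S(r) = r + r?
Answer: -803548/4219 ≈ -190.46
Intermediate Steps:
S(r) = 2*r
(-4490 + h(16, S(-8)))/(15863 - 24301) + B(-191) = (-4490 - 72)/(15863 - 24301) - 191 = -4562/(-8438) - 191 = -4562*(-1/8438) - 191 = 2281/4219 - 191 = -803548/4219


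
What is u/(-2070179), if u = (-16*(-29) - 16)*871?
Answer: -390208/2070179 ≈ -0.18849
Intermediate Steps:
u = 390208 (u = (464 - 16)*871 = 448*871 = 390208)
u/(-2070179) = 390208/(-2070179) = 390208*(-1/2070179) = -390208/2070179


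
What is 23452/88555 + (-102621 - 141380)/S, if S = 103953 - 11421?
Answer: -19437448091/8194171260 ≈ -2.3721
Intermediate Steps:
S = 92532
23452/88555 + (-102621 - 141380)/S = 23452/88555 + (-102621 - 141380)/92532 = 23452*(1/88555) - 244001*1/92532 = 23452/88555 - 244001/92532 = -19437448091/8194171260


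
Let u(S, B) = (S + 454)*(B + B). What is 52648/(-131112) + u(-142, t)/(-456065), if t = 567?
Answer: -8799923077/7474449285 ≈ -1.1773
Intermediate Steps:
u(S, B) = 2*B*(454 + S) (u(S, B) = (454 + S)*(2*B) = 2*B*(454 + S))
52648/(-131112) + u(-142, t)/(-456065) = 52648/(-131112) + (2*567*(454 - 142))/(-456065) = 52648*(-1/131112) + (2*567*312)*(-1/456065) = -6581/16389 + 353808*(-1/456065) = -6581/16389 - 353808/456065 = -8799923077/7474449285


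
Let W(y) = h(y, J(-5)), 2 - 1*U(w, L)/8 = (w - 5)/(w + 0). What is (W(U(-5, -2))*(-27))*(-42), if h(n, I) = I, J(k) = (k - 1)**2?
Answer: 40824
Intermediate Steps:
J(k) = (-1 + k)**2
U(w, L) = 16 - 8*(-5 + w)/w (U(w, L) = 16 - 8*(w - 5)/(w + 0) = 16 - 8*(-5 + w)/w)
W(y) = 36 (W(y) = (-1 - 5)**2 = (-6)**2 = 36)
(W(U(-5, -2))*(-27))*(-42) = (36*(-27))*(-42) = -972*(-42) = 40824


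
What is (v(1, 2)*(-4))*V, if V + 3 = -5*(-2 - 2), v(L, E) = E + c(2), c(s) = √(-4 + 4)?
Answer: -136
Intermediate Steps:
c(s) = 0 (c(s) = √0 = 0)
v(L, E) = E (v(L, E) = E + 0 = E)
V = 17 (V = -3 - 5*(-2 - 2) = -3 - 5*(-4) = -3 + 20 = 17)
(v(1, 2)*(-4))*V = (2*(-4))*17 = -8*17 = -136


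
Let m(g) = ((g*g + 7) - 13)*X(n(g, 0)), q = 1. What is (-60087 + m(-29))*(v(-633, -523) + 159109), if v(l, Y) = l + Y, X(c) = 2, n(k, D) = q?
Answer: -9227140401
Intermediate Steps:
n(k, D) = 1
m(g) = -12 + 2*g**2 (m(g) = ((g*g + 7) - 13)*2 = ((g**2 + 7) - 13)*2 = ((7 + g**2) - 13)*2 = (-6 + g**2)*2 = -12 + 2*g**2)
v(l, Y) = Y + l
(-60087 + m(-29))*(v(-633, -523) + 159109) = (-60087 + (-12 + 2*(-29)**2))*((-523 - 633) + 159109) = (-60087 + (-12 + 2*841))*(-1156 + 159109) = (-60087 + (-12 + 1682))*157953 = (-60087 + 1670)*157953 = -58417*157953 = -9227140401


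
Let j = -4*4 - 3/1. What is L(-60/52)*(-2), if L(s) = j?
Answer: 38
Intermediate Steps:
j = -19 (j = -16 - 3*1 = -16 - 3 = -19)
L(s) = -19
L(-60/52)*(-2) = -19*(-2) = 38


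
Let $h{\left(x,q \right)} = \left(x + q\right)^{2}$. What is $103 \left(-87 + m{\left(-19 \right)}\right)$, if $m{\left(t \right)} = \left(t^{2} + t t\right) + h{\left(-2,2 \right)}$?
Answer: $65405$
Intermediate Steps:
$h{\left(x,q \right)} = \left(q + x\right)^{2}$
$m{\left(t \right)} = 2 t^{2}$ ($m{\left(t \right)} = \left(t^{2} + t t\right) + \left(2 - 2\right)^{2} = \left(t^{2} + t^{2}\right) + 0^{2} = 2 t^{2} + 0 = 2 t^{2}$)
$103 \left(-87 + m{\left(-19 \right)}\right) = 103 \left(-87 + 2 \left(-19\right)^{2}\right) = 103 \left(-87 + 2 \cdot 361\right) = 103 \left(-87 + 722\right) = 103 \cdot 635 = 65405$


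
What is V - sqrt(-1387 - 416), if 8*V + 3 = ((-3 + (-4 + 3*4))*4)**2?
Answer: 397/8 - I*sqrt(1803) ≈ 49.625 - 42.462*I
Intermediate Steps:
V = 397/8 (V = -3/8 + ((-3 + (-4 + 3*4))*4)**2/8 = -3/8 + ((-3 + (-4 + 12))*4)**2/8 = -3/8 + ((-3 + 8)*4)**2/8 = -3/8 + (5*4)**2/8 = -3/8 + (1/8)*20**2 = -3/8 + (1/8)*400 = -3/8 + 50 = 397/8 ≈ 49.625)
V - sqrt(-1387 - 416) = 397/8 - sqrt(-1387 - 416) = 397/8 - sqrt(-1803) = 397/8 - I*sqrt(1803)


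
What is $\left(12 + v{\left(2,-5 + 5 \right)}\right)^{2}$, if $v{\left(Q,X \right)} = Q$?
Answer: $196$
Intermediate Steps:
$\left(12 + v{\left(2,-5 + 5 \right)}\right)^{2} = \left(12 + 2\right)^{2} = 14^{2} = 196$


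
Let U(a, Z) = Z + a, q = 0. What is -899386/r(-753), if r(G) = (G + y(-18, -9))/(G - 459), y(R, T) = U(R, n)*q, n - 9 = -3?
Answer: -363351944/251 ≈ -1.4476e+6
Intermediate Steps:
n = 6 (n = 9 - 3 = 6)
y(R, T) = 0 (y(R, T) = (6 + R)*0 = 0)
r(G) = G/(-459 + G) (r(G) = (G + 0)/(G - 459) = G/(-459 + G))
-899386/r(-753) = -899386/((-753/(-459 - 753))) = -899386/((-753/(-1212))) = -899386/((-753*(-1/1212))) = -899386/251/404 = -899386*404/251 = -363351944/251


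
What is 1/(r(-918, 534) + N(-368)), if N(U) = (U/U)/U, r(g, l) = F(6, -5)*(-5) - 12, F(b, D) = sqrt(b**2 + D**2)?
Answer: 1625456/187011711 - 677120*sqrt(61)/187011711 ≈ -0.019587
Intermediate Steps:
F(b, D) = sqrt(D**2 + b**2)
r(g, l) = -12 - 5*sqrt(61) (r(g, l) = sqrt((-5)**2 + 6**2)*(-5) - 12 = sqrt(25 + 36)*(-5) - 12 = sqrt(61)*(-5) - 12 = -5*sqrt(61) - 12 = -12 - 5*sqrt(61))
N(U) = 1/U
1/(r(-918, 534) + N(-368)) = 1/((-12 - 5*sqrt(61)) + 1/(-368)) = 1/((-12 - 5*sqrt(61)) - 1/368) = 1/(-4417/368 - 5*sqrt(61))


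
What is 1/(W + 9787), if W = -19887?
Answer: -1/10100 ≈ -9.9010e-5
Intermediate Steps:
1/(W + 9787) = 1/(-19887 + 9787) = 1/(-10100) = -1/10100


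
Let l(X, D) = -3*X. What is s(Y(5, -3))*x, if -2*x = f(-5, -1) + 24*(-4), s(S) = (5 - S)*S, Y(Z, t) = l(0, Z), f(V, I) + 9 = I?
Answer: 0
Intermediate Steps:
f(V, I) = -9 + I
Y(Z, t) = 0 (Y(Z, t) = -3*0 = 0)
s(S) = S*(5 - S)
x = 53 (x = -((-9 - 1) + 24*(-4))/2 = -(-10 - 96)/2 = -½*(-106) = 53)
s(Y(5, -3))*x = (0*(5 - 1*0))*53 = (0*(5 + 0))*53 = (0*5)*53 = 0*53 = 0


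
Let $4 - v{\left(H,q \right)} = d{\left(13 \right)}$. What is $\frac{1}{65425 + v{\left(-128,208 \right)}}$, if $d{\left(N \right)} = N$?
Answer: $\frac{1}{65416} \approx 1.5287 \cdot 10^{-5}$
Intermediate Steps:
$v{\left(H,q \right)} = -9$ ($v{\left(H,q \right)} = 4 - 13 = -9$)
$\frac{1}{65425 + v{\left(-128,208 \right)}} = \frac{1}{65425 - 9} = \frac{1}{65416}$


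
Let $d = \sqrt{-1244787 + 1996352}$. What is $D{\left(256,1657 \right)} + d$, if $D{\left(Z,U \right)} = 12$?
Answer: $12 + \sqrt{751565} \approx 878.93$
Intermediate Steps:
$d = \sqrt{751565} \approx 866.93$
$D{\left(256,1657 \right)} + d = 12 + \sqrt{751565}$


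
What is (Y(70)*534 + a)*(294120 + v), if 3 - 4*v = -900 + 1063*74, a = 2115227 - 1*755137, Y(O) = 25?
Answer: 377256842560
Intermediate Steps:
a = 1360090 (a = 2115227 - 755137 = 1360090)
v = -77759/4 (v = 3/4 - (-900 + 1063*74)/4 = 3/4 - (-900 + 78662)/4 = 3/4 - 1/4*77762 = 3/4 - 38881/2 = -77759/4 ≈ -19440.)
(Y(70)*534 + a)*(294120 + v) = (25*534 + 1360090)*(294120 - 77759/4) = (13350 + 1360090)*(1098721/4) = 1373440*(1098721/4) = 377256842560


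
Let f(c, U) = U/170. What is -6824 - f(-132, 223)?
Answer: -1160303/170 ≈ -6825.3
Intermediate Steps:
f(c, U) = U/170 (f(c, U) = U*(1/170) = U/170)
-6824 - f(-132, 223) = -6824 - 223/170 = -1160303/170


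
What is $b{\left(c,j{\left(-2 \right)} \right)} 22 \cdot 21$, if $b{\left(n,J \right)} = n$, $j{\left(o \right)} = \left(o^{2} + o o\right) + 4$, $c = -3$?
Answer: $-1386$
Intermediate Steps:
$j{\left(o \right)} = 4 + 2 o^{2}$ ($j{\left(o \right)} = \left(o^{2} + o^{2}\right) + 4 = 2 o^{2} + 4 = 4 + 2 o^{2}$)
$b{\left(c,j{\left(-2 \right)} \right)} 22 \cdot 21 = \left(-3\right) 22 \cdot 21 = \left(-66\right) 21 = -1386$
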